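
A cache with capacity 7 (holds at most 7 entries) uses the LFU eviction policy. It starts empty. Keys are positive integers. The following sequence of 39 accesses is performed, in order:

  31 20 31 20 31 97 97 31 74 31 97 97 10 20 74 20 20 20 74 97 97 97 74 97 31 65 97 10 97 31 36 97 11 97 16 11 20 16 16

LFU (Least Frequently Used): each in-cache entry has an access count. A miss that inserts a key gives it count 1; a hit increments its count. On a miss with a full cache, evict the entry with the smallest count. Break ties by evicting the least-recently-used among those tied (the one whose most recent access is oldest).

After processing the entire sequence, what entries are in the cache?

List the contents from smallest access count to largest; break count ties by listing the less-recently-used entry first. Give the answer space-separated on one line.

LFU simulation (capacity=7):
  1. access 31: MISS. Cache: [31(c=1)]
  2. access 20: MISS. Cache: [31(c=1) 20(c=1)]
  3. access 31: HIT, count now 2. Cache: [20(c=1) 31(c=2)]
  4. access 20: HIT, count now 2. Cache: [31(c=2) 20(c=2)]
  5. access 31: HIT, count now 3. Cache: [20(c=2) 31(c=3)]
  6. access 97: MISS. Cache: [97(c=1) 20(c=2) 31(c=3)]
  7. access 97: HIT, count now 2. Cache: [20(c=2) 97(c=2) 31(c=3)]
  8. access 31: HIT, count now 4. Cache: [20(c=2) 97(c=2) 31(c=4)]
  9. access 74: MISS. Cache: [74(c=1) 20(c=2) 97(c=2) 31(c=4)]
  10. access 31: HIT, count now 5. Cache: [74(c=1) 20(c=2) 97(c=2) 31(c=5)]
  11. access 97: HIT, count now 3. Cache: [74(c=1) 20(c=2) 97(c=3) 31(c=5)]
  12. access 97: HIT, count now 4. Cache: [74(c=1) 20(c=2) 97(c=4) 31(c=5)]
  13. access 10: MISS. Cache: [74(c=1) 10(c=1) 20(c=2) 97(c=4) 31(c=5)]
  14. access 20: HIT, count now 3. Cache: [74(c=1) 10(c=1) 20(c=3) 97(c=4) 31(c=5)]
  15. access 74: HIT, count now 2. Cache: [10(c=1) 74(c=2) 20(c=3) 97(c=4) 31(c=5)]
  16. access 20: HIT, count now 4. Cache: [10(c=1) 74(c=2) 97(c=4) 20(c=4) 31(c=5)]
  17. access 20: HIT, count now 5. Cache: [10(c=1) 74(c=2) 97(c=4) 31(c=5) 20(c=5)]
  18. access 20: HIT, count now 6. Cache: [10(c=1) 74(c=2) 97(c=4) 31(c=5) 20(c=6)]
  19. access 74: HIT, count now 3. Cache: [10(c=1) 74(c=3) 97(c=4) 31(c=5) 20(c=6)]
  20. access 97: HIT, count now 5. Cache: [10(c=1) 74(c=3) 31(c=5) 97(c=5) 20(c=6)]
  21. access 97: HIT, count now 6. Cache: [10(c=1) 74(c=3) 31(c=5) 20(c=6) 97(c=6)]
  22. access 97: HIT, count now 7. Cache: [10(c=1) 74(c=3) 31(c=5) 20(c=6) 97(c=7)]
  23. access 74: HIT, count now 4. Cache: [10(c=1) 74(c=4) 31(c=5) 20(c=6) 97(c=7)]
  24. access 97: HIT, count now 8. Cache: [10(c=1) 74(c=4) 31(c=5) 20(c=6) 97(c=8)]
  25. access 31: HIT, count now 6. Cache: [10(c=1) 74(c=4) 20(c=6) 31(c=6) 97(c=8)]
  26. access 65: MISS. Cache: [10(c=1) 65(c=1) 74(c=4) 20(c=6) 31(c=6) 97(c=8)]
  27. access 97: HIT, count now 9. Cache: [10(c=1) 65(c=1) 74(c=4) 20(c=6) 31(c=6) 97(c=9)]
  28. access 10: HIT, count now 2. Cache: [65(c=1) 10(c=2) 74(c=4) 20(c=6) 31(c=6) 97(c=9)]
  29. access 97: HIT, count now 10. Cache: [65(c=1) 10(c=2) 74(c=4) 20(c=6) 31(c=6) 97(c=10)]
  30. access 31: HIT, count now 7. Cache: [65(c=1) 10(c=2) 74(c=4) 20(c=6) 31(c=7) 97(c=10)]
  31. access 36: MISS. Cache: [65(c=1) 36(c=1) 10(c=2) 74(c=4) 20(c=6) 31(c=7) 97(c=10)]
  32. access 97: HIT, count now 11. Cache: [65(c=1) 36(c=1) 10(c=2) 74(c=4) 20(c=6) 31(c=7) 97(c=11)]
  33. access 11: MISS, evict 65(c=1). Cache: [36(c=1) 11(c=1) 10(c=2) 74(c=4) 20(c=6) 31(c=7) 97(c=11)]
  34. access 97: HIT, count now 12. Cache: [36(c=1) 11(c=1) 10(c=2) 74(c=4) 20(c=6) 31(c=7) 97(c=12)]
  35. access 16: MISS, evict 36(c=1). Cache: [11(c=1) 16(c=1) 10(c=2) 74(c=4) 20(c=6) 31(c=7) 97(c=12)]
  36. access 11: HIT, count now 2. Cache: [16(c=1) 10(c=2) 11(c=2) 74(c=4) 20(c=6) 31(c=7) 97(c=12)]
  37. access 20: HIT, count now 7. Cache: [16(c=1) 10(c=2) 11(c=2) 74(c=4) 31(c=7) 20(c=7) 97(c=12)]
  38. access 16: HIT, count now 2. Cache: [10(c=2) 11(c=2) 16(c=2) 74(c=4) 31(c=7) 20(c=7) 97(c=12)]
  39. access 16: HIT, count now 3. Cache: [10(c=2) 11(c=2) 16(c=3) 74(c=4) 31(c=7) 20(c=7) 97(c=12)]
Total: 30 hits, 9 misses, 2 evictions

Answer: 10 11 16 74 31 20 97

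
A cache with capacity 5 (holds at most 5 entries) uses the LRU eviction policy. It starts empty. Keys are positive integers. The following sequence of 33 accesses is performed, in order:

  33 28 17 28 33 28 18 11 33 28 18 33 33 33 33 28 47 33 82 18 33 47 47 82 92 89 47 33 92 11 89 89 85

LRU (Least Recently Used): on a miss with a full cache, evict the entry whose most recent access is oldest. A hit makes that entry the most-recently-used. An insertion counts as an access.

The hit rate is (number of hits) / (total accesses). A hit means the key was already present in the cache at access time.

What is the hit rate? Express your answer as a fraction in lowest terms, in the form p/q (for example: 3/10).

Answer: 2/3

Derivation:
LRU simulation (capacity=5):
  1. access 33: MISS. Cache (LRU->MRU): [33]
  2. access 28: MISS. Cache (LRU->MRU): [33 28]
  3. access 17: MISS. Cache (LRU->MRU): [33 28 17]
  4. access 28: HIT. Cache (LRU->MRU): [33 17 28]
  5. access 33: HIT. Cache (LRU->MRU): [17 28 33]
  6. access 28: HIT. Cache (LRU->MRU): [17 33 28]
  7. access 18: MISS. Cache (LRU->MRU): [17 33 28 18]
  8. access 11: MISS. Cache (LRU->MRU): [17 33 28 18 11]
  9. access 33: HIT. Cache (LRU->MRU): [17 28 18 11 33]
  10. access 28: HIT. Cache (LRU->MRU): [17 18 11 33 28]
  11. access 18: HIT. Cache (LRU->MRU): [17 11 33 28 18]
  12. access 33: HIT. Cache (LRU->MRU): [17 11 28 18 33]
  13. access 33: HIT. Cache (LRU->MRU): [17 11 28 18 33]
  14. access 33: HIT. Cache (LRU->MRU): [17 11 28 18 33]
  15. access 33: HIT. Cache (LRU->MRU): [17 11 28 18 33]
  16. access 28: HIT. Cache (LRU->MRU): [17 11 18 33 28]
  17. access 47: MISS, evict 17. Cache (LRU->MRU): [11 18 33 28 47]
  18. access 33: HIT. Cache (LRU->MRU): [11 18 28 47 33]
  19. access 82: MISS, evict 11. Cache (LRU->MRU): [18 28 47 33 82]
  20. access 18: HIT. Cache (LRU->MRU): [28 47 33 82 18]
  21. access 33: HIT. Cache (LRU->MRU): [28 47 82 18 33]
  22. access 47: HIT. Cache (LRU->MRU): [28 82 18 33 47]
  23. access 47: HIT. Cache (LRU->MRU): [28 82 18 33 47]
  24. access 82: HIT. Cache (LRU->MRU): [28 18 33 47 82]
  25. access 92: MISS, evict 28. Cache (LRU->MRU): [18 33 47 82 92]
  26. access 89: MISS, evict 18. Cache (LRU->MRU): [33 47 82 92 89]
  27. access 47: HIT. Cache (LRU->MRU): [33 82 92 89 47]
  28. access 33: HIT. Cache (LRU->MRU): [82 92 89 47 33]
  29. access 92: HIT. Cache (LRU->MRU): [82 89 47 33 92]
  30. access 11: MISS, evict 82. Cache (LRU->MRU): [89 47 33 92 11]
  31. access 89: HIT. Cache (LRU->MRU): [47 33 92 11 89]
  32. access 89: HIT. Cache (LRU->MRU): [47 33 92 11 89]
  33. access 85: MISS, evict 47. Cache (LRU->MRU): [33 92 11 89 85]
Total: 22 hits, 11 misses, 6 evictions

Hit rate = 22/33 = 2/3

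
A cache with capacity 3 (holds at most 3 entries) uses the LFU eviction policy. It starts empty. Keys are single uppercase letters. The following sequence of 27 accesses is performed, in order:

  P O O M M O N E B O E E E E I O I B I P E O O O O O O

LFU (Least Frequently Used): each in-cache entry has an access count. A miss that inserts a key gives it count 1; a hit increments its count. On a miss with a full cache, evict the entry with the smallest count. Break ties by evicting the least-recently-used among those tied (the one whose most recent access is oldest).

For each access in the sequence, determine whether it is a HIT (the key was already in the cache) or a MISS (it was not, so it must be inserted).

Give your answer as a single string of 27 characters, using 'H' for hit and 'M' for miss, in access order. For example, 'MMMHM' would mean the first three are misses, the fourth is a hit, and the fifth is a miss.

Answer: MMHMHHMMMHMHHHMHHMMMHHHHHHH

Derivation:
LFU simulation (capacity=3):
  1. access P: MISS. Cache: [P(c=1)]
  2. access O: MISS. Cache: [P(c=1) O(c=1)]
  3. access O: HIT, count now 2. Cache: [P(c=1) O(c=2)]
  4. access M: MISS. Cache: [P(c=1) M(c=1) O(c=2)]
  5. access M: HIT, count now 2. Cache: [P(c=1) O(c=2) M(c=2)]
  6. access O: HIT, count now 3. Cache: [P(c=1) M(c=2) O(c=3)]
  7. access N: MISS, evict P(c=1). Cache: [N(c=1) M(c=2) O(c=3)]
  8. access E: MISS, evict N(c=1). Cache: [E(c=1) M(c=2) O(c=3)]
  9. access B: MISS, evict E(c=1). Cache: [B(c=1) M(c=2) O(c=3)]
  10. access O: HIT, count now 4. Cache: [B(c=1) M(c=2) O(c=4)]
  11. access E: MISS, evict B(c=1). Cache: [E(c=1) M(c=2) O(c=4)]
  12. access E: HIT, count now 2. Cache: [M(c=2) E(c=2) O(c=4)]
  13. access E: HIT, count now 3. Cache: [M(c=2) E(c=3) O(c=4)]
  14. access E: HIT, count now 4. Cache: [M(c=2) O(c=4) E(c=4)]
  15. access I: MISS, evict M(c=2). Cache: [I(c=1) O(c=4) E(c=4)]
  16. access O: HIT, count now 5. Cache: [I(c=1) E(c=4) O(c=5)]
  17. access I: HIT, count now 2. Cache: [I(c=2) E(c=4) O(c=5)]
  18. access B: MISS, evict I(c=2). Cache: [B(c=1) E(c=4) O(c=5)]
  19. access I: MISS, evict B(c=1). Cache: [I(c=1) E(c=4) O(c=5)]
  20. access P: MISS, evict I(c=1). Cache: [P(c=1) E(c=4) O(c=5)]
  21. access E: HIT, count now 5. Cache: [P(c=1) O(c=5) E(c=5)]
  22. access O: HIT, count now 6. Cache: [P(c=1) E(c=5) O(c=6)]
  23. access O: HIT, count now 7. Cache: [P(c=1) E(c=5) O(c=7)]
  24. access O: HIT, count now 8. Cache: [P(c=1) E(c=5) O(c=8)]
  25. access O: HIT, count now 9. Cache: [P(c=1) E(c=5) O(c=9)]
  26. access O: HIT, count now 10. Cache: [P(c=1) E(c=5) O(c=10)]
  27. access O: HIT, count now 11. Cache: [P(c=1) E(c=5) O(c=11)]
Total: 16 hits, 11 misses, 8 evictions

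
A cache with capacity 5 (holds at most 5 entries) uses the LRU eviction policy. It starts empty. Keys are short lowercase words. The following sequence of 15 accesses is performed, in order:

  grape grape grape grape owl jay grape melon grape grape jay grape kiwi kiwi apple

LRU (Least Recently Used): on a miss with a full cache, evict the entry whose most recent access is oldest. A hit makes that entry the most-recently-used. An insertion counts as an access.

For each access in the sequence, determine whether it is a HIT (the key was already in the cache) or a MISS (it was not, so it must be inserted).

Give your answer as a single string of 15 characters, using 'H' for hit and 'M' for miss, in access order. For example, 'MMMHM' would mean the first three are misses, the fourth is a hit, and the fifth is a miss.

LRU simulation (capacity=5):
  1. access grape: MISS. Cache (LRU->MRU): [grape]
  2. access grape: HIT. Cache (LRU->MRU): [grape]
  3. access grape: HIT. Cache (LRU->MRU): [grape]
  4. access grape: HIT. Cache (LRU->MRU): [grape]
  5. access owl: MISS. Cache (LRU->MRU): [grape owl]
  6. access jay: MISS. Cache (LRU->MRU): [grape owl jay]
  7. access grape: HIT. Cache (LRU->MRU): [owl jay grape]
  8. access melon: MISS. Cache (LRU->MRU): [owl jay grape melon]
  9. access grape: HIT. Cache (LRU->MRU): [owl jay melon grape]
  10. access grape: HIT. Cache (LRU->MRU): [owl jay melon grape]
  11. access jay: HIT. Cache (LRU->MRU): [owl melon grape jay]
  12. access grape: HIT. Cache (LRU->MRU): [owl melon jay grape]
  13. access kiwi: MISS. Cache (LRU->MRU): [owl melon jay grape kiwi]
  14. access kiwi: HIT. Cache (LRU->MRU): [owl melon jay grape kiwi]
  15. access apple: MISS, evict owl. Cache (LRU->MRU): [melon jay grape kiwi apple]
Total: 9 hits, 6 misses, 1 evictions

Answer: MHHHMMHMHHHHMHM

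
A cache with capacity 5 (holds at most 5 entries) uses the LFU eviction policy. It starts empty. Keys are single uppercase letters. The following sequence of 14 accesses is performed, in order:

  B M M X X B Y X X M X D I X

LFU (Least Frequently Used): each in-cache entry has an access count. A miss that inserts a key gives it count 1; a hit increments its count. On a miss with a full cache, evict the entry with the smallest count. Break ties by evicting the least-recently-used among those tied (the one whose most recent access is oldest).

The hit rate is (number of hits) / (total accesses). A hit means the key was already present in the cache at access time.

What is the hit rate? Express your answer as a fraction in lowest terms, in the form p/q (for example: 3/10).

Answer: 4/7

Derivation:
LFU simulation (capacity=5):
  1. access B: MISS. Cache: [B(c=1)]
  2. access M: MISS. Cache: [B(c=1) M(c=1)]
  3. access M: HIT, count now 2. Cache: [B(c=1) M(c=2)]
  4. access X: MISS. Cache: [B(c=1) X(c=1) M(c=2)]
  5. access X: HIT, count now 2. Cache: [B(c=1) M(c=2) X(c=2)]
  6. access B: HIT, count now 2. Cache: [M(c=2) X(c=2) B(c=2)]
  7. access Y: MISS. Cache: [Y(c=1) M(c=2) X(c=2) B(c=2)]
  8. access X: HIT, count now 3. Cache: [Y(c=1) M(c=2) B(c=2) X(c=3)]
  9. access X: HIT, count now 4. Cache: [Y(c=1) M(c=2) B(c=2) X(c=4)]
  10. access M: HIT, count now 3. Cache: [Y(c=1) B(c=2) M(c=3) X(c=4)]
  11. access X: HIT, count now 5. Cache: [Y(c=1) B(c=2) M(c=3) X(c=5)]
  12. access D: MISS. Cache: [Y(c=1) D(c=1) B(c=2) M(c=3) X(c=5)]
  13. access I: MISS, evict Y(c=1). Cache: [D(c=1) I(c=1) B(c=2) M(c=3) X(c=5)]
  14. access X: HIT, count now 6. Cache: [D(c=1) I(c=1) B(c=2) M(c=3) X(c=6)]
Total: 8 hits, 6 misses, 1 evictions

Hit rate = 8/14 = 4/7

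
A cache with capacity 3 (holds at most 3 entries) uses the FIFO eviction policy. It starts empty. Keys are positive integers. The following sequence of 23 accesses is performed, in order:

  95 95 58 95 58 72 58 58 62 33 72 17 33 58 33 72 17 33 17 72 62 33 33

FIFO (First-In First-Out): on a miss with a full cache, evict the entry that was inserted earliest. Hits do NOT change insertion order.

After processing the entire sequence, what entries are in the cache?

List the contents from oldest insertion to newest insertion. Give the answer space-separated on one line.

Answer: 33 17 62

Derivation:
FIFO simulation (capacity=3):
  1. access 95: MISS. Cache (old->new): [95]
  2. access 95: HIT. Cache (old->new): [95]
  3. access 58: MISS. Cache (old->new): [95 58]
  4. access 95: HIT. Cache (old->new): [95 58]
  5. access 58: HIT. Cache (old->new): [95 58]
  6. access 72: MISS. Cache (old->new): [95 58 72]
  7. access 58: HIT. Cache (old->new): [95 58 72]
  8. access 58: HIT. Cache (old->new): [95 58 72]
  9. access 62: MISS, evict 95. Cache (old->new): [58 72 62]
  10. access 33: MISS, evict 58. Cache (old->new): [72 62 33]
  11. access 72: HIT. Cache (old->new): [72 62 33]
  12. access 17: MISS, evict 72. Cache (old->new): [62 33 17]
  13. access 33: HIT. Cache (old->new): [62 33 17]
  14. access 58: MISS, evict 62. Cache (old->new): [33 17 58]
  15. access 33: HIT. Cache (old->new): [33 17 58]
  16. access 72: MISS, evict 33. Cache (old->new): [17 58 72]
  17. access 17: HIT. Cache (old->new): [17 58 72]
  18. access 33: MISS, evict 17. Cache (old->new): [58 72 33]
  19. access 17: MISS, evict 58. Cache (old->new): [72 33 17]
  20. access 72: HIT. Cache (old->new): [72 33 17]
  21. access 62: MISS, evict 72. Cache (old->new): [33 17 62]
  22. access 33: HIT. Cache (old->new): [33 17 62]
  23. access 33: HIT. Cache (old->new): [33 17 62]
Total: 12 hits, 11 misses, 8 evictions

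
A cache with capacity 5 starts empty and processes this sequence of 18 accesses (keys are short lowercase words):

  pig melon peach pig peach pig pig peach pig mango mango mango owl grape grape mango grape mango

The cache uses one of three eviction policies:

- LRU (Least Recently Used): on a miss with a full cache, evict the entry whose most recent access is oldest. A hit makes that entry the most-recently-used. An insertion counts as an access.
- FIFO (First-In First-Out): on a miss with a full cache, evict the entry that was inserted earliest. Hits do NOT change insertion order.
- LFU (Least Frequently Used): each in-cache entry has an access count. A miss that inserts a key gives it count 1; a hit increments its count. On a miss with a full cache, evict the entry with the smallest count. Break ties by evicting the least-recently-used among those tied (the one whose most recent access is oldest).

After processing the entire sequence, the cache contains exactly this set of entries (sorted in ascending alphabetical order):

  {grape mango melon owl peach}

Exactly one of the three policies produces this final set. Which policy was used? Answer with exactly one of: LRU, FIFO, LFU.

Simulating under each policy and comparing final sets:
  LRU: final set = {grape mango owl peach pig} -> differs
  FIFO: final set = {grape mango melon owl peach} -> MATCHES target
  LFU: final set = {grape mango owl peach pig} -> differs
Only FIFO produces the target set.

Answer: FIFO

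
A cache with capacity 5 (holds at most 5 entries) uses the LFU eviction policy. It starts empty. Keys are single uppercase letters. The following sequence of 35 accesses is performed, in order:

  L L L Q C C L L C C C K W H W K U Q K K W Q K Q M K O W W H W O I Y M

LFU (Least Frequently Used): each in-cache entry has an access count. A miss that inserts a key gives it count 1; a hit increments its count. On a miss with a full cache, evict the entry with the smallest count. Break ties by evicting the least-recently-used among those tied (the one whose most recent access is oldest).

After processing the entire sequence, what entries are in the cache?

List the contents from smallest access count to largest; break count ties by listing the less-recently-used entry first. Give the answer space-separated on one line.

LFU simulation (capacity=5):
  1. access L: MISS. Cache: [L(c=1)]
  2. access L: HIT, count now 2. Cache: [L(c=2)]
  3. access L: HIT, count now 3. Cache: [L(c=3)]
  4. access Q: MISS. Cache: [Q(c=1) L(c=3)]
  5. access C: MISS. Cache: [Q(c=1) C(c=1) L(c=3)]
  6. access C: HIT, count now 2. Cache: [Q(c=1) C(c=2) L(c=3)]
  7. access L: HIT, count now 4. Cache: [Q(c=1) C(c=2) L(c=4)]
  8. access L: HIT, count now 5. Cache: [Q(c=1) C(c=2) L(c=5)]
  9. access C: HIT, count now 3. Cache: [Q(c=1) C(c=3) L(c=5)]
  10. access C: HIT, count now 4. Cache: [Q(c=1) C(c=4) L(c=5)]
  11. access C: HIT, count now 5. Cache: [Q(c=1) L(c=5) C(c=5)]
  12. access K: MISS. Cache: [Q(c=1) K(c=1) L(c=5) C(c=5)]
  13. access W: MISS. Cache: [Q(c=1) K(c=1) W(c=1) L(c=5) C(c=5)]
  14. access H: MISS, evict Q(c=1). Cache: [K(c=1) W(c=1) H(c=1) L(c=5) C(c=5)]
  15. access W: HIT, count now 2. Cache: [K(c=1) H(c=1) W(c=2) L(c=5) C(c=5)]
  16. access K: HIT, count now 2. Cache: [H(c=1) W(c=2) K(c=2) L(c=5) C(c=5)]
  17. access U: MISS, evict H(c=1). Cache: [U(c=1) W(c=2) K(c=2) L(c=5) C(c=5)]
  18. access Q: MISS, evict U(c=1). Cache: [Q(c=1) W(c=2) K(c=2) L(c=5) C(c=5)]
  19. access K: HIT, count now 3. Cache: [Q(c=1) W(c=2) K(c=3) L(c=5) C(c=5)]
  20. access K: HIT, count now 4. Cache: [Q(c=1) W(c=2) K(c=4) L(c=5) C(c=5)]
  21. access W: HIT, count now 3. Cache: [Q(c=1) W(c=3) K(c=4) L(c=5) C(c=5)]
  22. access Q: HIT, count now 2. Cache: [Q(c=2) W(c=3) K(c=4) L(c=5) C(c=5)]
  23. access K: HIT, count now 5. Cache: [Q(c=2) W(c=3) L(c=5) C(c=5) K(c=5)]
  24. access Q: HIT, count now 3. Cache: [W(c=3) Q(c=3) L(c=5) C(c=5) K(c=5)]
  25. access M: MISS, evict W(c=3). Cache: [M(c=1) Q(c=3) L(c=5) C(c=5) K(c=5)]
  26. access K: HIT, count now 6. Cache: [M(c=1) Q(c=3) L(c=5) C(c=5) K(c=6)]
  27. access O: MISS, evict M(c=1). Cache: [O(c=1) Q(c=3) L(c=5) C(c=5) K(c=6)]
  28. access W: MISS, evict O(c=1). Cache: [W(c=1) Q(c=3) L(c=5) C(c=5) K(c=6)]
  29. access W: HIT, count now 2. Cache: [W(c=2) Q(c=3) L(c=5) C(c=5) K(c=6)]
  30. access H: MISS, evict W(c=2). Cache: [H(c=1) Q(c=3) L(c=5) C(c=5) K(c=6)]
  31. access W: MISS, evict H(c=1). Cache: [W(c=1) Q(c=3) L(c=5) C(c=5) K(c=6)]
  32. access O: MISS, evict W(c=1). Cache: [O(c=1) Q(c=3) L(c=5) C(c=5) K(c=6)]
  33. access I: MISS, evict O(c=1). Cache: [I(c=1) Q(c=3) L(c=5) C(c=5) K(c=6)]
  34. access Y: MISS, evict I(c=1). Cache: [Y(c=1) Q(c=3) L(c=5) C(c=5) K(c=6)]
  35. access M: MISS, evict Y(c=1). Cache: [M(c=1) Q(c=3) L(c=5) C(c=5) K(c=6)]
Total: 18 hits, 17 misses, 12 evictions

Answer: M Q L C K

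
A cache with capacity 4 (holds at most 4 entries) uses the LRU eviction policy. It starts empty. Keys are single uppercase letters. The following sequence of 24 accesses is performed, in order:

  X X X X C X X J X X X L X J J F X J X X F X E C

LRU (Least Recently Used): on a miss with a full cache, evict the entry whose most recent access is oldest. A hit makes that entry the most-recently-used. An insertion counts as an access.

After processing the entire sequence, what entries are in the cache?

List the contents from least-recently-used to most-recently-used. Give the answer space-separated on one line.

LRU simulation (capacity=4):
  1. access X: MISS. Cache (LRU->MRU): [X]
  2. access X: HIT. Cache (LRU->MRU): [X]
  3. access X: HIT. Cache (LRU->MRU): [X]
  4. access X: HIT. Cache (LRU->MRU): [X]
  5. access C: MISS. Cache (LRU->MRU): [X C]
  6. access X: HIT. Cache (LRU->MRU): [C X]
  7. access X: HIT. Cache (LRU->MRU): [C X]
  8. access J: MISS. Cache (LRU->MRU): [C X J]
  9. access X: HIT. Cache (LRU->MRU): [C J X]
  10. access X: HIT. Cache (LRU->MRU): [C J X]
  11. access X: HIT. Cache (LRU->MRU): [C J X]
  12. access L: MISS. Cache (LRU->MRU): [C J X L]
  13. access X: HIT. Cache (LRU->MRU): [C J L X]
  14. access J: HIT. Cache (LRU->MRU): [C L X J]
  15. access J: HIT. Cache (LRU->MRU): [C L X J]
  16. access F: MISS, evict C. Cache (LRU->MRU): [L X J F]
  17. access X: HIT. Cache (LRU->MRU): [L J F X]
  18. access J: HIT. Cache (LRU->MRU): [L F X J]
  19. access X: HIT. Cache (LRU->MRU): [L F J X]
  20. access X: HIT. Cache (LRU->MRU): [L F J X]
  21. access F: HIT. Cache (LRU->MRU): [L J X F]
  22. access X: HIT. Cache (LRU->MRU): [L J F X]
  23. access E: MISS, evict L. Cache (LRU->MRU): [J F X E]
  24. access C: MISS, evict J. Cache (LRU->MRU): [F X E C]
Total: 17 hits, 7 misses, 3 evictions

Answer: F X E C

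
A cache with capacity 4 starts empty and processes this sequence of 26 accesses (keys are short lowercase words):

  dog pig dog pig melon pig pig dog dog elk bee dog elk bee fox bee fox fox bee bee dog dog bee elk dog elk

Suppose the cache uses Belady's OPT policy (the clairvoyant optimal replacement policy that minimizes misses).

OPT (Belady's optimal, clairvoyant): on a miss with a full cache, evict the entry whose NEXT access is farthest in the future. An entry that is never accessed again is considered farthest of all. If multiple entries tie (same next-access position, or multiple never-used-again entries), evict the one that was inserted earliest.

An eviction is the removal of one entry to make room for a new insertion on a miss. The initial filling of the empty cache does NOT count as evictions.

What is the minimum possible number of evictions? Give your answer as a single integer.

Answer: 2

Derivation:
OPT (Belady) simulation (capacity=4):
  1. access dog: MISS. Cache: [dog]
  2. access pig: MISS. Cache: [dog pig]
  3. access dog: HIT. Next use of dog: step 8. Cache: [dog pig]
  4. access pig: HIT. Next use of pig: step 6. Cache: [dog pig]
  5. access melon: MISS. Cache: [dog pig melon]
  6. access pig: HIT. Next use of pig: step 7. Cache: [dog pig melon]
  7. access pig: HIT. Next use of pig: never. Cache: [dog pig melon]
  8. access dog: HIT. Next use of dog: step 9. Cache: [dog pig melon]
  9. access dog: HIT. Next use of dog: step 12. Cache: [dog pig melon]
  10. access elk: MISS. Cache: [dog pig melon elk]
  11. access bee: MISS, evict pig (next use: never). Cache: [dog melon elk bee]
  12. access dog: HIT. Next use of dog: step 21. Cache: [dog melon elk bee]
  13. access elk: HIT. Next use of elk: step 24. Cache: [dog melon elk bee]
  14. access bee: HIT. Next use of bee: step 16. Cache: [dog melon elk bee]
  15. access fox: MISS, evict melon (next use: never). Cache: [dog elk bee fox]
  16. access bee: HIT. Next use of bee: step 19. Cache: [dog elk bee fox]
  17. access fox: HIT. Next use of fox: step 18. Cache: [dog elk bee fox]
  18. access fox: HIT. Next use of fox: never. Cache: [dog elk bee fox]
  19. access bee: HIT. Next use of bee: step 20. Cache: [dog elk bee fox]
  20. access bee: HIT. Next use of bee: step 23. Cache: [dog elk bee fox]
  21. access dog: HIT. Next use of dog: step 22. Cache: [dog elk bee fox]
  22. access dog: HIT. Next use of dog: step 25. Cache: [dog elk bee fox]
  23. access bee: HIT. Next use of bee: never. Cache: [dog elk bee fox]
  24. access elk: HIT. Next use of elk: step 26. Cache: [dog elk bee fox]
  25. access dog: HIT. Next use of dog: never. Cache: [dog elk bee fox]
  26. access elk: HIT. Next use of elk: never. Cache: [dog elk bee fox]
Total: 20 hits, 6 misses, 2 evictions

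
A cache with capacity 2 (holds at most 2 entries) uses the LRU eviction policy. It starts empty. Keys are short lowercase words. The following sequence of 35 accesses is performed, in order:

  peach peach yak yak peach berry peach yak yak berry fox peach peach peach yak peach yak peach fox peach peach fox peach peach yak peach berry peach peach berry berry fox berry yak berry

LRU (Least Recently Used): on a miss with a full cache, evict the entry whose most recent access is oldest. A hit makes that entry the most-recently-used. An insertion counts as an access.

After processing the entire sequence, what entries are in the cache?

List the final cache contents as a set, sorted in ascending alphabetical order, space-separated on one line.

Answer: berry yak

Derivation:
LRU simulation (capacity=2):
  1. access peach: MISS. Cache (LRU->MRU): [peach]
  2. access peach: HIT. Cache (LRU->MRU): [peach]
  3. access yak: MISS. Cache (LRU->MRU): [peach yak]
  4. access yak: HIT. Cache (LRU->MRU): [peach yak]
  5. access peach: HIT. Cache (LRU->MRU): [yak peach]
  6. access berry: MISS, evict yak. Cache (LRU->MRU): [peach berry]
  7. access peach: HIT. Cache (LRU->MRU): [berry peach]
  8. access yak: MISS, evict berry. Cache (LRU->MRU): [peach yak]
  9. access yak: HIT. Cache (LRU->MRU): [peach yak]
  10. access berry: MISS, evict peach. Cache (LRU->MRU): [yak berry]
  11. access fox: MISS, evict yak. Cache (LRU->MRU): [berry fox]
  12. access peach: MISS, evict berry. Cache (LRU->MRU): [fox peach]
  13. access peach: HIT. Cache (LRU->MRU): [fox peach]
  14. access peach: HIT. Cache (LRU->MRU): [fox peach]
  15. access yak: MISS, evict fox. Cache (LRU->MRU): [peach yak]
  16. access peach: HIT. Cache (LRU->MRU): [yak peach]
  17. access yak: HIT. Cache (LRU->MRU): [peach yak]
  18. access peach: HIT. Cache (LRU->MRU): [yak peach]
  19. access fox: MISS, evict yak. Cache (LRU->MRU): [peach fox]
  20. access peach: HIT. Cache (LRU->MRU): [fox peach]
  21. access peach: HIT. Cache (LRU->MRU): [fox peach]
  22. access fox: HIT. Cache (LRU->MRU): [peach fox]
  23. access peach: HIT. Cache (LRU->MRU): [fox peach]
  24. access peach: HIT. Cache (LRU->MRU): [fox peach]
  25. access yak: MISS, evict fox. Cache (LRU->MRU): [peach yak]
  26. access peach: HIT. Cache (LRU->MRU): [yak peach]
  27. access berry: MISS, evict yak. Cache (LRU->MRU): [peach berry]
  28. access peach: HIT. Cache (LRU->MRU): [berry peach]
  29. access peach: HIT. Cache (LRU->MRU): [berry peach]
  30. access berry: HIT. Cache (LRU->MRU): [peach berry]
  31. access berry: HIT. Cache (LRU->MRU): [peach berry]
  32. access fox: MISS, evict peach. Cache (LRU->MRU): [berry fox]
  33. access berry: HIT. Cache (LRU->MRU): [fox berry]
  34. access yak: MISS, evict fox. Cache (LRU->MRU): [berry yak]
  35. access berry: HIT. Cache (LRU->MRU): [yak berry]
Total: 22 hits, 13 misses, 11 evictions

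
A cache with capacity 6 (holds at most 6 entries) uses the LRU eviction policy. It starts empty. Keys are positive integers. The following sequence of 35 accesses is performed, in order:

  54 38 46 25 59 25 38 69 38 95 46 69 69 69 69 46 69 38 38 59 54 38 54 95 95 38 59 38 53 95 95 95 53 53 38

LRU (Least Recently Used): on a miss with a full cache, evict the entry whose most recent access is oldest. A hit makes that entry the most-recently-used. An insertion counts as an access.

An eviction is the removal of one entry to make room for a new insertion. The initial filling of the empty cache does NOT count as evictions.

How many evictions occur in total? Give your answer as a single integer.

LRU simulation (capacity=6):
  1. access 54: MISS. Cache (LRU->MRU): [54]
  2. access 38: MISS. Cache (LRU->MRU): [54 38]
  3. access 46: MISS. Cache (LRU->MRU): [54 38 46]
  4. access 25: MISS. Cache (LRU->MRU): [54 38 46 25]
  5. access 59: MISS. Cache (LRU->MRU): [54 38 46 25 59]
  6. access 25: HIT. Cache (LRU->MRU): [54 38 46 59 25]
  7. access 38: HIT. Cache (LRU->MRU): [54 46 59 25 38]
  8. access 69: MISS. Cache (LRU->MRU): [54 46 59 25 38 69]
  9. access 38: HIT. Cache (LRU->MRU): [54 46 59 25 69 38]
  10. access 95: MISS, evict 54. Cache (LRU->MRU): [46 59 25 69 38 95]
  11. access 46: HIT. Cache (LRU->MRU): [59 25 69 38 95 46]
  12. access 69: HIT. Cache (LRU->MRU): [59 25 38 95 46 69]
  13. access 69: HIT. Cache (LRU->MRU): [59 25 38 95 46 69]
  14. access 69: HIT. Cache (LRU->MRU): [59 25 38 95 46 69]
  15. access 69: HIT. Cache (LRU->MRU): [59 25 38 95 46 69]
  16. access 46: HIT. Cache (LRU->MRU): [59 25 38 95 69 46]
  17. access 69: HIT. Cache (LRU->MRU): [59 25 38 95 46 69]
  18. access 38: HIT. Cache (LRU->MRU): [59 25 95 46 69 38]
  19. access 38: HIT. Cache (LRU->MRU): [59 25 95 46 69 38]
  20. access 59: HIT. Cache (LRU->MRU): [25 95 46 69 38 59]
  21. access 54: MISS, evict 25. Cache (LRU->MRU): [95 46 69 38 59 54]
  22. access 38: HIT. Cache (LRU->MRU): [95 46 69 59 54 38]
  23. access 54: HIT. Cache (LRU->MRU): [95 46 69 59 38 54]
  24. access 95: HIT. Cache (LRU->MRU): [46 69 59 38 54 95]
  25. access 95: HIT. Cache (LRU->MRU): [46 69 59 38 54 95]
  26. access 38: HIT. Cache (LRU->MRU): [46 69 59 54 95 38]
  27. access 59: HIT. Cache (LRU->MRU): [46 69 54 95 38 59]
  28. access 38: HIT. Cache (LRU->MRU): [46 69 54 95 59 38]
  29. access 53: MISS, evict 46. Cache (LRU->MRU): [69 54 95 59 38 53]
  30. access 95: HIT. Cache (LRU->MRU): [69 54 59 38 53 95]
  31. access 95: HIT. Cache (LRU->MRU): [69 54 59 38 53 95]
  32. access 95: HIT. Cache (LRU->MRU): [69 54 59 38 53 95]
  33. access 53: HIT. Cache (LRU->MRU): [69 54 59 38 95 53]
  34. access 53: HIT. Cache (LRU->MRU): [69 54 59 38 95 53]
  35. access 38: HIT. Cache (LRU->MRU): [69 54 59 95 53 38]
Total: 26 hits, 9 misses, 3 evictions

Answer: 3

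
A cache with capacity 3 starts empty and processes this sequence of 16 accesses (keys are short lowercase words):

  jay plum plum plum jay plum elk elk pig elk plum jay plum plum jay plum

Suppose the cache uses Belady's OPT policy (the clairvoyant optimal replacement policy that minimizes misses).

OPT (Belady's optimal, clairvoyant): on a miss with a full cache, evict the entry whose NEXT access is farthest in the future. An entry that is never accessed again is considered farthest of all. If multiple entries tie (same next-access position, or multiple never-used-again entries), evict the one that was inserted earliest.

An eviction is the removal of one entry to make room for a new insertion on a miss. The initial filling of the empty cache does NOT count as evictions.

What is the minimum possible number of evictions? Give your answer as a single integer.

Answer: 2

Derivation:
OPT (Belady) simulation (capacity=3):
  1. access jay: MISS. Cache: [jay]
  2. access plum: MISS. Cache: [jay plum]
  3. access plum: HIT. Next use of plum: step 4. Cache: [jay plum]
  4. access plum: HIT. Next use of plum: step 6. Cache: [jay plum]
  5. access jay: HIT. Next use of jay: step 12. Cache: [jay plum]
  6. access plum: HIT. Next use of plum: step 11. Cache: [jay plum]
  7. access elk: MISS. Cache: [jay plum elk]
  8. access elk: HIT. Next use of elk: step 10. Cache: [jay plum elk]
  9. access pig: MISS, evict jay (next use: step 12). Cache: [plum elk pig]
  10. access elk: HIT. Next use of elk: never. Cache: [plum elk pig]
  11. access plum: HIT. Next use of plum: step 13. Cache: [plum elk pig]
  12. access jay: MISS, evict elk (next use: never). Cache: [plum pig jay]
  13. access plum: HIT. Next use of plum: step 14. Cache: [plum pig jay]
  14. access plum: HIT. Next use of plum: step 16. Cache: [plum pig jay]
  15. access jay: HIT. Next use of jay: never. Cache: [plum pig jay]
  16. access plum: HIT. Next use of plum: never. Cache: [plum pig jay]
Total: 11 hits, 5 misses, 2 evictions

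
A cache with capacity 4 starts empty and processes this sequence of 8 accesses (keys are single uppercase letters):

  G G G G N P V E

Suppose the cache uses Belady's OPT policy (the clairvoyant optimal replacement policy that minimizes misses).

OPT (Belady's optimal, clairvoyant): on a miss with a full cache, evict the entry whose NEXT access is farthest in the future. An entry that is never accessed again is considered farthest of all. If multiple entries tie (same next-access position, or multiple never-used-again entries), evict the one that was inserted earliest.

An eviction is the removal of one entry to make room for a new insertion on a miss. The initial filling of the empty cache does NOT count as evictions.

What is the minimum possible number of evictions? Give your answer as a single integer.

Answer: 1

Derivation:
OPT (Belady) simulation (capacity=4):
  1. access G: MISS. Cache: [G]
  2. access G: HIT. Next use of G: step 3. Cache: [G]
  3. access G: HIT. Next use of G: step 4. Cache: [G]
  4. access G: HIT. Next use of G: never. Cache: [G]
  5. access N: MISS. Cache: [G N]
  6. access P: MISS. Cache: [G N P]
  7. access V: MISS. Cache: [G N P V]
  8. access E: MISS, evict G (next use: never). Cache: [N P V E]
Total: 3 hits, 5 misses, 1 evictions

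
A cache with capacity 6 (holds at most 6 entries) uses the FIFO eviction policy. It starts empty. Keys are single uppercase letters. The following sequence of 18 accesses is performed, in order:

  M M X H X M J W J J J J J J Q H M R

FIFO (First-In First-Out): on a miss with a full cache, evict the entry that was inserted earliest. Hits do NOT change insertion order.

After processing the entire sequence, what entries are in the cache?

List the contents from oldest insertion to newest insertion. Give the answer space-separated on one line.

FIFO simulation (capacity=6):
  1. access M: MISS. Cache (old->new): [M]
  2. access M: HIT. Cache (old->new): [M]
  3. access X: MISS. Cache (old->new): [M X]
  4. access H: MISS. Cache (old->new): [M X H]
  5. access X: HIT. Cache (old->new): [M X H]
  6. access M: HIT. Cache (old->new): [M X H]
  7. access J: MISS. Cache (old->new): [M X H J]
  8. access W: MISS. Cache (old->new): [M X H J W]
  9. access J: HIT. Cache (old->new): [M X H J W]
  10. access J: HIT. Cache (old->new): [M X H J W]
  11. access J: HIT. Cache (old->new): [M X H J W]
  12. access J: HIT. Cache (old->new): [M X H J W]
  13. access J: HIT. Cache (old->new): [M X H J W]
  14. access J: HIT. Cache (old->new): [M X H J W]
  15. access Q: MISS. Cache (old->new): [M X H J W Q]
  16. access H: HIT. Cache (old->new): [M X H J W Q]
  17. access M: HIT. Cache (old->new): [M X H J W Q]
  18. access R: MISS, evict M. Cache (old->new): [X H J W Q R]
Total: 11 hits, 7 misses, 1 evictions

Answer: X H J W Q R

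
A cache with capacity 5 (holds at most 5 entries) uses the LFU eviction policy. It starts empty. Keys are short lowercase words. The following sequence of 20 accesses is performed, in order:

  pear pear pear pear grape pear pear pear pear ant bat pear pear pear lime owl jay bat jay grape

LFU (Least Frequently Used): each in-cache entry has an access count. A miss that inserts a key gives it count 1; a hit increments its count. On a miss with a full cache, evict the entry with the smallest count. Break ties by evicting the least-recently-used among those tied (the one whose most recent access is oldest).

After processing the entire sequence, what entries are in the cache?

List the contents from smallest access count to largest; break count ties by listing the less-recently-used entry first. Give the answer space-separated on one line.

Answer: owl grape bat jay pear

Derivation:
LFU simulation (capacity=5):
  1. access pear: MISS. Cache: [pear(c=1)]
  2. access pear: HIT, count now 2. Cache: [pear(c=2)]
  3. access pear: HIT, count now 3. Cache: [pear(c=3)]
  4. access pear: HIT, count now 4. Cache: [pear(c=4)]
  5. access grape: MISS. Cache: [grape(c=1) pear(c=4)]
  6. access pear: HIT, count now 5. Cache: [grape(c=1) pear(c=5)]
  7. access pear: HIT, count now 6. Cache: [grape(c=1) pear(c=6)]
  8. access pear: HIT, count now 7. Cache: [grape(c=1) pear(c=7)]
  9. access pear: HIT, count now 8. Cache: [grape(c=1) pear(c=8)]
  10. access ant: MISS. Cache: [grape(c=1) ant(c=1) pear(c=8)]
  11. access bat: MISS. Cache: [grape(c=1) ant(c=1) bat(c=1) pear(c=8)]
  12. access pear: HIT, count now 9. Cache: [grape(c=1) ant(c=1) bat(c=1) pear(c=9)]
  13. access pear: HIT, count now 10. Cache: [grape(c=1) ant(c=1) bat(c=1) pear(c=10)]
  14. access pear: HIT, count now 11. Cache: [grape(c=1) ant(c=1) bat(c=1) pear(c=11)]
  15. access lime: MISS. Cache: [grape(c=1) ant(c=1) bat(c=1) lime(c=1) pear(c=11)]
  16. access owl: MISS, evict grape(c=1). Cache: [ant(c=1) bat(c=1) lime(c=1) owl(c=1) pear(c=11)]
  17. access jay: MISS, evict ant(c=1). Cache: [bat(c=1) lime(c=1) owl(c=1) jay(c=1) pear(c=11)]
  18. access bat: HIT, count now 2. Cache: [lime(c=1) owl(c=1) jay(c=1) bat(c=2) pear(c=11)]
  19. access jay: HIT, count now 2. Cache: [lime(c=1) owl(c=1) bat(c=2) jay(c=2) pear(c=11)]
  20. access grape: MISS, evict lime(c=1). Cache: [owl(c=1) grape(c=1) bat(c=2) jay(c=2) pear(c=11)]
Total: 12 hits, 8 misses, 3 evictions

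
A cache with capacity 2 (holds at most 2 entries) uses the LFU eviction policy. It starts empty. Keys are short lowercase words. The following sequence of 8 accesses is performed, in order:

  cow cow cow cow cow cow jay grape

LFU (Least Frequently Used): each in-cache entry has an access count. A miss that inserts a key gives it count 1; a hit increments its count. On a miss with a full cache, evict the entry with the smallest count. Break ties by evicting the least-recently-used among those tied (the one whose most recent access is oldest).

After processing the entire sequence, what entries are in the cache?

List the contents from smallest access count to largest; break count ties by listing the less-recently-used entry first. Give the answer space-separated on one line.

LFU simulation (capacity=2):
  1. access cow: MISS. Cache: [cow(c=1)]
  2. access cow: HIT, count now 2. Cache: [cow(c=2)]
  3. access cow: HIT, count now 3. Cache: [cow(c=3)]
  4. access cow: HIT, count now 4. Cache: [cow(c=4)]
  5. access cow: HIT, count now 5. Cache: [cow(c=5)]
  6. access cow: HIT, count now 6. Cache: [cow(c=6)]
  7. access jay: MISS. Cache: [jay(c=1) cow(c=6)]
  8. access grape: MISS, evict jay(c=1). Cache: [grape(c=1) cow(c=6)]
Total: 5 hits, 3 misses, 1 evictions

Answer: grape cow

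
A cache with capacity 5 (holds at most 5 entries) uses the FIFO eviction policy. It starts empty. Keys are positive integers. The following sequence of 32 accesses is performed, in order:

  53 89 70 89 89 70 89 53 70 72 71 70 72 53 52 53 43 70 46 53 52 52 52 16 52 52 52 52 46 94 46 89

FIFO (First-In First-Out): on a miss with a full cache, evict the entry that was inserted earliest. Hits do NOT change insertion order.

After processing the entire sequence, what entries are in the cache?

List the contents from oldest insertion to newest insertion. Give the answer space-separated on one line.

FIFO simulation (capacity=5):
  1. access 53: MISS. Cache (old->new): [53]
  2. access 89: MISS. Cache (old->new): [53 89]
  3. access 70: MISS. Cache (old->new): [53 89 70]
  4. access 89: HIT. Cache (old->new): [53 89 70]
  5. access 89: HIT. Cache (old->new): [53 89 70]
  6. access 70: HIT. Cache (old->new): [53 89 70]
  7. access 89: HIT. Cache (old->new): [53 89 70]
  8. access 53: HIT. Cache (old->new): [53 89 70]
  9. access 70: HIT. Cache (old->new): [53 89 70]
  10. access 72: MISS. Cache (old->new): [53 89 70 72]
  11. access 71: MISS. Cache (old->new): [53 89 70 72 71]
  12. access 70: HIT. Cache (old->new): [53 89 70 72 71]
  13. access 72: HIT. Cache (old->new): [53 89 70 72 71]
  14. access 53: HIT. Cache (old->new): [53 89 70 72 71]
  15. access 52: MISS, evict 53. Cache (old->new): [89 70 72 71 52]
  16. access 53: MISS, evict 89. Cache (old->new): [70 72 71 52 53]
  17. access 43: MISS, evict 70. Cache (old->new): [72 71 52 53 43]
  18. access 70: MISS, evict 72. Cache (old->new): [71 52 53 43 70]
  19. access 46: MISS, evict 71. Cache (old->new): [52 53 43 70 46]
  20. access 53: HIT. Cache (old->new): [52 53 43 70 46]
  21. access 52: HIT. Cache (old->new): [52 53 43 70 46]
  22. access 52: HIT. Cache (old->new): [52 53 43 70 46]
  23. access 52: HIT. Cache (old->new): [52 53 43 70 46]
  24. access 16: MISS, evict 52. Cache (old->new): [53 43 70 46 16]
  25. access 52: MISS, evict 53. Cache (old->new): [43 70 46 16 52]
  26. access 52: HIT. Cache (old->new): [43 70 46 16 52]
  27. access 52: HIT. Cache (old->new): [43 70 46 16 52]
  28. access 52: HIT. Cache (old->new): [43 70 46 16 52]
  29. access 46: HIT. Cache (old->new): [43 70 46 16 52]
  30. access 94: MISS, evict 43. Cache (old->new): [70 46 16 52 94]
  31. access 46: HIT. Cache (old->new): [70 46 16 52 94]
  32. access 89: MISS, evict 70. Cache (old->new): [46 16 52 94 89]
Total: 18 hits, 14 misses, 9 evictions

Answer: 46 16 52 94 89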